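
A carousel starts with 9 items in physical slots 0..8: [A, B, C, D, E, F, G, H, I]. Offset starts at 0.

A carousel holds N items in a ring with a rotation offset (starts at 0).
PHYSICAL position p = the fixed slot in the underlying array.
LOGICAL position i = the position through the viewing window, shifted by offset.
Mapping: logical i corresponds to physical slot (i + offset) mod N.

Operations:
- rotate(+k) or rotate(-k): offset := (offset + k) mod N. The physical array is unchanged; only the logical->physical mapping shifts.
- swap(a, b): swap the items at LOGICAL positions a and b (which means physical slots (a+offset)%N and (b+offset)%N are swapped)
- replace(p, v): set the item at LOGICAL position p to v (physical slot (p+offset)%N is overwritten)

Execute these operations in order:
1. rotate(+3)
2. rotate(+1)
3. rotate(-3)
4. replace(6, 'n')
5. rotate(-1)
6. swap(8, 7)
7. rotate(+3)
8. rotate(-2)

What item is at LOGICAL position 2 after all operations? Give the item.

After op 1 (rotate(+3)): offset=3, physical=[A,B,C,D,E,F,G,H,I], logical=[D,E,F,G,H,I,A,B,C]
After op 2 (rotate(+1)): offset=4, physical=[A,B,C,D,E,F,G,H,I], logical=[E,F,G,H,I,A,B,C,D]
After op 3 (rotate(-3)): offset=1, physical=[A,B,C,D,E,F,G,H,I], logical=[B,C,D,E,F,G,H,I,A]
After op 4 (replace(6, 'n')): offset=1, physical=[A,B,C,D,E,F,G,n,I], logical=[B,C,D,E,F,G,n,I,A]
After op 5 (rotate(-1)): offset=0, physical=[A,B,C,D,E,F,G,n,I], logical=[A,B,C,D,E,F,G,n,I]
After op 6 (swap(8, 7)): offset=0, physical=[A,B,C,D,E,F,G,I,n], logical=[A,B,C,D,E,F,G,I,n]
After op 7 (rotate(+3)): offset=3, physical=[A,B,C,D,E,F,G,I,n], logical=[D,E,F,G,I,n,A,B,C]
After op 8 (rotate(-2)): offset=1, physical=[A,B,C,D,E,F,G,I,n], logical=[B,C,D,E,F,G,I,n,A]

Answer: D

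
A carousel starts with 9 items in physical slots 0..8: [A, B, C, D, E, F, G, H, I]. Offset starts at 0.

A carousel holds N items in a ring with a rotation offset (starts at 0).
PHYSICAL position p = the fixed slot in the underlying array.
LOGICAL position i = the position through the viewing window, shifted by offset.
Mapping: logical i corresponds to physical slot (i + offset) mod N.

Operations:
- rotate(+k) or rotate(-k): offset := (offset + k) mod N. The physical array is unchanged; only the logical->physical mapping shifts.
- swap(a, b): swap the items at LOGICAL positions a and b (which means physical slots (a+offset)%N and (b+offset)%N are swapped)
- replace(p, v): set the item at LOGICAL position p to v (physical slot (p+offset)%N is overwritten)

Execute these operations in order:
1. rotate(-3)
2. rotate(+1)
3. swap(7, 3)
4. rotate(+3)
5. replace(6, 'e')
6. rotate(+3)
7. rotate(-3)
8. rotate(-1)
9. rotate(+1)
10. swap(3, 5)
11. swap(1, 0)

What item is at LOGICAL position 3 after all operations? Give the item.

Answer: G

Derivation:
After op 1 (rotate(-3)): offset=6, physical=[A,B,C,D,E,F,G,H,I], logical=[G,H,I,A,B,C,D,E,F]
After op 2 (rotate(+1)): offset=7, physical=[A,B,C,D,E,F,G,H,I], logical=[H,I,A,B,C,D,E,F,G]
After op 3 (swap(7, 3)): offset=7, physical=[A,F,C,D,E,B,G,H,I], logical=[H,I,A,F,C,D,E,B,G]
After op 4 (rotate(+3)): offset=1, physical=[A,F,C,D,E,B,G,H,I], logical=[F,C,D,E,B,G,H,I,A]
After op 5 (replace(6, 'e')): offset=1, physical=[A,F,C,D,E,B,G,e,I], logical=[F,C,D,E,B,G,e,I,A]
After op 6 (rotate(+3)): offset=4, physical=[A,F,C,D,E,B,G,e,I], logical=[E,B,G,e,I,A,F,C,D]
After op 7 (rotate(-3)): offset=1, physical=[A,F,C,D,E,B,G,e,I], logical=[F,C,D,E,B,G,e,I,A]
After op 8 (rotate(-1)): offset=0, physical=[A,F,C,D,E,B,G,e,I], logical=[A,F,C,D,E,B,G,e,I]
After op 9 (rotate(+1)): offset=1, physical=[A,F,C,D,E,B,G,e,I], logical=[F,C,D,E,B,G,e,I,A]
After op 10 (swap(3, 5)): offset=1, physical=[A,F,C,D,G,B,E,e,I], logical=[F,C,D,G,B,E,e,I,A]
After op 11 (swap(1, 0)): offset=1, physical=[A,C,F,D,G,B,E,e,I], logical=[C,F,D,G,B,E,e,I,A]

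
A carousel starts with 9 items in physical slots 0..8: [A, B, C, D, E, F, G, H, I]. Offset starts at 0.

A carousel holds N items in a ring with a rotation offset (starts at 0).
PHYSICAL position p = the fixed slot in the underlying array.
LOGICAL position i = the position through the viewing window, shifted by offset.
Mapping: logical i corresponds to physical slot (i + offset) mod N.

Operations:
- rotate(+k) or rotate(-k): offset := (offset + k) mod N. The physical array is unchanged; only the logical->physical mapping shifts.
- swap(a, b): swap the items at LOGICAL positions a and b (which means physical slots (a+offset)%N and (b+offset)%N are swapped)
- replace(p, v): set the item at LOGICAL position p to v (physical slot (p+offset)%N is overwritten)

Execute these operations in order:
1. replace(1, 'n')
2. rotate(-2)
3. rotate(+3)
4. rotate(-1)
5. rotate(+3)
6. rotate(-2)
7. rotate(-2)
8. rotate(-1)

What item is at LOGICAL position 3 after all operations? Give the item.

Answer: n

Derivation:
After op 1 (replace(1, 'n')): offset=0, physical=[A,n,C,D,E,F,G,H,I], logical=[A,n,C,D,E,F,G,H,I]
After op 2 (rotate(-2)): offset=7, physical=[A,n,C,D,E,F,G,H,I], logical=[H,I,A,n,C,D,E,F,G]
After op 3 (rotate(+3)): offset=1, physical=[A,n,C,D,E,F,G,H,I], logical=[n,C,D,E,F,G,H,I,A]
After op 4 (rotate(-1)): offset=0, physical=[A,n,C,D,E,F,G,H,I], logical=[A,n,C,D,E,F,G,H,I]
After op 5 (rotate(+3)): offset=3, physical=[A,n,C,D,E,F,G,H,I], logical=[D,E,F,G,H,I,A,n,C]
After op 6 (rotate(-2)): offset=1, physical=[A,n,C,D,E,F,G,H,I], logical=[n,C,D,E,F,G,H,I,A]
After op 7 (rotate(-2)): offset=8, physical=[A,n,C,D,E,F,G,H,I], logical=[I,A,n,C,D,E,F,G,H]
After op 8 (rotate(-1)): offset=7, physical=[A,n,C,D,E,F,G,H,I], logical=[H,I,A,n,C,D,E,F,G]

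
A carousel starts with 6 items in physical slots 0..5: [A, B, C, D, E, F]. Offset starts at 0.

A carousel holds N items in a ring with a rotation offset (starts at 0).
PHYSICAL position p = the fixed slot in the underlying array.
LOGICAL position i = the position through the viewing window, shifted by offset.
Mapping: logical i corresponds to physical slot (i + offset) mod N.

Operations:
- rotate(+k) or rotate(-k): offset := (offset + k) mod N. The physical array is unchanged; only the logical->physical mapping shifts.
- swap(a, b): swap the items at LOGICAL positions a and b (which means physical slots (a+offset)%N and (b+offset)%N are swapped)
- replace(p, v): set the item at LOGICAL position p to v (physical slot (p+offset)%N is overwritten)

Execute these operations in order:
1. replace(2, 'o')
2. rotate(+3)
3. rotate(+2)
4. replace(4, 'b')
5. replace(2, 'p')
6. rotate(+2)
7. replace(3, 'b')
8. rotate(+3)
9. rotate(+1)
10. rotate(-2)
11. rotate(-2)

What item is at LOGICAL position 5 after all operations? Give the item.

After op 1 (replace(2, 'o')): offset=0, physical=[A,B,o,D,E,F], logical=[A,B,o,D,E,F]
After op 2 (rotate(+3)): offset=3, physical=[A,B,o,D,E,F], logical=[D,E,F,A,B,o]
After op 3 (rotate(+2)): offset=5, physical=[A,B,o,D,E,F], logical=[F,A,B,o,D,E]
After op 4 (replace(4, 'b')): offset=5, physical=[A,B,o,b,E,F], logical=[F,A,B,o,b,E]
After op 5 (replace(2, 'p')): offset=5, physical=[A,p,o,b,E,F], logical=[F,A,p,o,b,E]
After op 6 (rotate(+2)): offset=1, physical=[A,p,o,b,E,F], logical=[p,o,b,E,F,A]
After op 7 (replace(3, 'b')): offset=1, physical=[A,p,o,b,b,F], logical=[p,o,b,b,F,A]
After op 8 (rotate(+3)): offset=4, physical=[A,p,o,b,b,F], logical=[b,F,A,p,o,b]
After op 9 (rotate(+1)): offset=5, physical=[A,p,o,b,b,F], logical=[F,A,p,o,b,b]
After op 10 (rotate(-2)): offset=3, physical=[A,p,o,b,b,F], logical=[b,b,F,A,p,o]
After op 11 (rotate(-2)): offset=1, physical=[A,p,o,b,b,F], logical=[p,o,b,b,F,A]

Answer: A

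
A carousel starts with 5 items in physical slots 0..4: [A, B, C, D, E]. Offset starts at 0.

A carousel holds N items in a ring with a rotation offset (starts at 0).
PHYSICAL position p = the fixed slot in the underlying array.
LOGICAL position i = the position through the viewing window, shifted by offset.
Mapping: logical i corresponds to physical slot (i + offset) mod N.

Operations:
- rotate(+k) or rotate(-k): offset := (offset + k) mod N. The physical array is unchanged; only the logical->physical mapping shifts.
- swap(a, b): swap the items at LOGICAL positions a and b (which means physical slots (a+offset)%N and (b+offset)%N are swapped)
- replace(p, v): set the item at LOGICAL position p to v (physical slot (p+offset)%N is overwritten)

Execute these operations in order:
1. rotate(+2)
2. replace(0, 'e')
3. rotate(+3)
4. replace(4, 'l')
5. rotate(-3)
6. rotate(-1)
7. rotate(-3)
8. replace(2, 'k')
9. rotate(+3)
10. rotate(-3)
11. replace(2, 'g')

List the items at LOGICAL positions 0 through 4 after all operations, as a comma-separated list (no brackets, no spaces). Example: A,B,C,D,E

After op 1 (rotate(+2)): offset=2, physical=[A,B,C,D,E], logical=[C,D,E,A,B]
After op 2 (replace(0, 'e')): offset=2, physical=[A,B,e,D,E], logical=[e,D,E,A,B]
After op 3 (rotate(+3)): offset=0, physical=[A,B,e,D,E], logical=[A,B,e,D,E]
After op 4 (replace(4, 'l')): offset=0, physical=[A,B,e,D,l], logical=[A,B,e,D,l]
After op 5 (rotate(-3)): offset=2, physical=[A,B,e,D,l], logical=[e,D,l,A,B]
After op 6 (rotate(-1)): offset=1, physical=[A,B,e,D,l], logical=[B,e,D,l,A]
After op 7 (rotate(-3)): offset=3, physical=[A,B,e,D,l], logical=[D,l,A,B,e]
After op 8 (replace(2, 'k')): offset=3, physical=[k,B,e,D,l], logical=[D,l,k,B,e]
After op 9 (rotate(+3)): offset=1, physical=[k,B,e,D,l], logical=[B,e,D,l,k]
After op 10 (rotate(-3)): offset=3, physical=[k,B,e,D,l], logical=[D,l,k,B,e]
After op 11 (replace(2, 'g')): offset=3, physical=[g,B,e,D,l], logical=[D,l,g,B,e]

Answer: D,l,g,B,e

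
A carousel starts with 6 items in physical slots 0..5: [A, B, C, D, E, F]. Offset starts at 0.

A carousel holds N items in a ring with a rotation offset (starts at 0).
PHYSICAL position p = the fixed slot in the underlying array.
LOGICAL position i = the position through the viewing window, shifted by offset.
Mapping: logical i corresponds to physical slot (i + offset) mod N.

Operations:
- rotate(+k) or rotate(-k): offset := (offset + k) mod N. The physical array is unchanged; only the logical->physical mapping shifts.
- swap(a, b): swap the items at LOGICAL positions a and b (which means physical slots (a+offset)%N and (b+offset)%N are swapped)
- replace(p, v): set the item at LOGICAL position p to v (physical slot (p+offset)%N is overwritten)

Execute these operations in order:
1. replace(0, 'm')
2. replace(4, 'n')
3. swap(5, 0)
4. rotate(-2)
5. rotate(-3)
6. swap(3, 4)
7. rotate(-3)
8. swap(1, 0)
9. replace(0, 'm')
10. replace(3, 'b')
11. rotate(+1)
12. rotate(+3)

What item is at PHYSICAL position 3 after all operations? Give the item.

Answer: D

Derivation:
After op 1 (replace(0, 'm')): offset=0, physical=[m,B,C,D,E,F], logical=[m,B,C,D,E,F]
After op 2 (replace(4, 'n')): offset=0, physical=[m,B,C,D,n,F], logical=[m,B,C,D,n,F]
After op 3 (swap(5, 0)): offset=0, physical=[F,B,C,D,n,m], logical=[F,B,C,D,n,m]
After op 4 (rotate(-2)): offset=4, physical=[F,B,C,D,n,m], logical=[n,m,F,B,C,D]
After op 5 (rotate(-3)): offset=1, physical=[F,B,C,D,n,m], logical=[B,C,D,n,m,F]
After op 6 (swap(3, 4)): offset=1, physical=[F,B,C,D,m,n], logical=[B,C,D,m,n,F]
After op 7 (rotate(-3)): offset=4, physical=[F,B,C,D,m,n], logical=[m,n,F,B,C,D]
After op 8 (swap(1, 0)): offset=4, physical=[F,B,C,D,n,m], logical=[n,m,F,B,C,D]
After op 9 (replace(0, 'm')): offset=4, physical=[F,B,C,D,m,m], logical=[m,m,F,B,C,D]
After op 10 (replace(3, 'b')): offset=4, physical=[F,b,C,D,m,m], logical=[m,m,F,b,C,D]
After op 11 (rotate(+1)): offset=5, physical=[F,b,C,D,m,m], logical=[m,F,b,C,D,m]
After op 12 (rotate(+3)): offset=2, physical=[F,b,C,D,m,m], logical=[C,D,m,m,F,b]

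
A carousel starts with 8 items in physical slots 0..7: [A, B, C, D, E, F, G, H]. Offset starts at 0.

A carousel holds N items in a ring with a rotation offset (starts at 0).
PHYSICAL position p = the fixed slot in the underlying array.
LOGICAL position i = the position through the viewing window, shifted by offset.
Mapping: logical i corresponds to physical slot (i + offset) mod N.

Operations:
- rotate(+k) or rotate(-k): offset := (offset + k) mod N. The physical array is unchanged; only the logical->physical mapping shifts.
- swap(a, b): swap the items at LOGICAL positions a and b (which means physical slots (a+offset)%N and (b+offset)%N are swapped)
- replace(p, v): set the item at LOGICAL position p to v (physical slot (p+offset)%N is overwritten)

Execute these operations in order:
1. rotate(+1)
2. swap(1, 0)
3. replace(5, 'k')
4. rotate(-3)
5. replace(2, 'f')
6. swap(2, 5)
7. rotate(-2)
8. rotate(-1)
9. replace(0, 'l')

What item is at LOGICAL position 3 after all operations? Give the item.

After op 1 (rotate(+1)): offset=1, physical=[A,B,C,D,E,F,G,H], logical=[B,C,D,E,F,G,H,A]
After op 2 (swap(1, 0)): offset=1, physical=[A,C,B,D,E,F,G,H], logical=[C,B,D,E,F,G,H,A]
After op 3 (replace(5, 'k')): offset=1, physical=[A,C,B,D,E,F,k,H], logical=[C,B,D,E,F,k,H,A]
After op 4 (rotate(-3)): offset=6, physical=[A,C,B,D,E,F,k,H], logical=[k,H,A,C,B,D,E,F]
After op 5 (replace(2, 'f')): offset=6, physical=[f,C,B,D,E,F,k,H], logical=[k,H,f,C,B,D,E,F]
After op 6 (swap(2, 5)): offset=6, physical=[D,C,B,f,E,F,k,H], logical=[k,H,D,C,B,f,E,F]
After op 7 (rotate(-2)): offset=4, physical=[D,C,B,f,E,F,k,H], logical=[E,F,k,H,D,C,B,f]
After op 8 (rotate(-1)): offset=3, physical=[D,C,B,f,E,F,k,H], logical=[f,E,F,k,H,D,C,B]
After op 9 (replace(0, 'l')): offset=3, physical=[D,C,B,l,E,F,k,H], logical=[l,E,F,k,H,D,C,B]

Answer: k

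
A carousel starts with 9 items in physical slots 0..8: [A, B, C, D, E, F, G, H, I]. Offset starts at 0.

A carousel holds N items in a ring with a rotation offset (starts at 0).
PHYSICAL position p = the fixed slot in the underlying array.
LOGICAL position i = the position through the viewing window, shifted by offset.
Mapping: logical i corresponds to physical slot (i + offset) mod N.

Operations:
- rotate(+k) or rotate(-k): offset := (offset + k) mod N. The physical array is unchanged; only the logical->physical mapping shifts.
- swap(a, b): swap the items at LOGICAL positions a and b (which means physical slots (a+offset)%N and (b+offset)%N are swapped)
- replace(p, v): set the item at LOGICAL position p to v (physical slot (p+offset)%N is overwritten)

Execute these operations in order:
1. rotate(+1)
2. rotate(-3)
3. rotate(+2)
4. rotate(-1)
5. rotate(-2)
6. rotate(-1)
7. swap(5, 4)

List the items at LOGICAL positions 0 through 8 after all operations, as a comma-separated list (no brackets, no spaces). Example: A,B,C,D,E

After op 1 (rotate(+1)): offset=1, physical=[A,B,C,D,E,F,G,H,I], logical=[B,C,D,E,F,G,H,I,A]
After op 2 (rotate(-3)): offset=7, physical=[A,B,C,D,E,F,G,H,I], logical=[H,I,A,B,C,D,E,F,G]
After op 3 (rotate(+2)): offset=0, physical=[A,B,C,D,E,F,G,H,I], logical=[A,B,C,D,E,F,G,H,I]
After op 4 (rotate(-1)): offset=8, physical=[A,B,C,D,E,F,G,H,I], logical=[I,A,B,C,D,E,F,G,H]
After op 5 (rotate(-2)): offset=6, physical=[A,B,C,D,E,F,G,H,I], logical=[G,H,I,A,B,C,D,E,F]
After op 6 (rotate(-1)): offset=5, physical=[A,B,C,D,E,F,G,H,I], logical=[F,G,H,I,A,B,C,D,E]
After op 7 (swap(5, 4)): offset=5, physical=[B,A,C,D,E,F,G,H,I], logical=[F,G,H,I,B,A,C,D,E]

Answer: F,G,H,I,B,A,C,D,E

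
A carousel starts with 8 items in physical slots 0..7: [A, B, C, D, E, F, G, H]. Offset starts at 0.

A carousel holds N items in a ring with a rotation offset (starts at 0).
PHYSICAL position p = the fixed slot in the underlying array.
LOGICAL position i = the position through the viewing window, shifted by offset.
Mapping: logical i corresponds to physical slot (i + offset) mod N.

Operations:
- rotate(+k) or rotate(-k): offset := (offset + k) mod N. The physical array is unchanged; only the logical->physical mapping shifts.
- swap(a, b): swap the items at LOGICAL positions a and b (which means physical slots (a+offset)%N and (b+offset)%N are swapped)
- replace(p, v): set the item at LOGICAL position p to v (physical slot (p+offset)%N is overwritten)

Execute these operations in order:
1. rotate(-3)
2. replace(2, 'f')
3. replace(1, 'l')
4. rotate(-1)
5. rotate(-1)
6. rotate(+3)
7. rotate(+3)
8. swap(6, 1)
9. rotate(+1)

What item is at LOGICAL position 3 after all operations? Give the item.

Answer: F

Derivation:
After op 1 (rotate(-3)): offset=5, physical=[A,B,C,D,E,F,G,H], logical=[F,G,H,A,B,C,D,E]
After op 2 (replace(2, 'f')): offset=5, physical=[A,B,C,D,E,F,G,f], logical=[F,G,f,A,B,C,D,E]
After op 3 (replace(1, 'l')): offset=5, physical=[A,B,C,D,E,F,l,f], logical=[F,l,f,A,B,C,D,E]
After op 4 (rotate(-1)): offset=4, physical=[A,B,C,D,E,F,l,f], logical=[E,F,l,f,A,B,C,D]
After op 5 (rotate(-1)): offset=3, physical=[A,B,C,D,E,F,l,f], logical=[D,E,F,l,f,A,B,C]
After op 6 (rotate(+3)): offset=6, physical=[A,B,C,D,E,F,l,f], logical=[l,f,A,B,C,D,E,F]
After op 7 (rotate(+3)): offset=1, physical=[A,B,C,D,E,F,l,f], logical=[B,C,D,E,F,l,f,A]
After op 8 (swap(6, 1)): offset=1, physical=[A,B,f,D,E,F,l,C], logical=[B,f,D,E,F,l,C,A]
After op 9 (rotate(+1)): offset=2, physical=[A,B,f,D,E,F,l,C], logical=[f,D,E,F,l,C,A,B]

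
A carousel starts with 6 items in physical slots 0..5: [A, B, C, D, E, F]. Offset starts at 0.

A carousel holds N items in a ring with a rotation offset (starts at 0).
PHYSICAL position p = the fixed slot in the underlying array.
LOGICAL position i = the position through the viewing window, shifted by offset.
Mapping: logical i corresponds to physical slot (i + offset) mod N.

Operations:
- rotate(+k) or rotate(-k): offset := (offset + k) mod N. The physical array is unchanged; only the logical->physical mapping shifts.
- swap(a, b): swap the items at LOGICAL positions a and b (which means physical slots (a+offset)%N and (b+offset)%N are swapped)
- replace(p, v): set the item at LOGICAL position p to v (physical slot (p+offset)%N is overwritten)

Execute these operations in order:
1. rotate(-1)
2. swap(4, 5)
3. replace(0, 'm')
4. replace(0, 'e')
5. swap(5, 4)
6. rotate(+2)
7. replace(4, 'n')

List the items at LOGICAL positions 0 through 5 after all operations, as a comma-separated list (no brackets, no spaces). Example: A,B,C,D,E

Answer: B,C,D,E,n,A

Derivation:
After op 1 (rotate(-1)): offset=5, physical=[A,B,C,D,E,F], logical=[F,A,B,C,D,E]
After op 2 (swap(4, 5)): offset=5, physical=[A,B,C,E,D,F], logical=[F,A,B,C,E,D]
After op 3 (replace(0, 'm')): offset=5, physical=[A,B,C,E,D,m], logical=[m,A,B,C,E,D]
After op 4 (replace(0, 'e')): offset=5, physical=[A,B,C,E,D,e], logical=[e,A,B,C,E,D]
After op 5 (swap(5, 4)): offset=5, physical=[A,B,C,D,E,e], logical=[e,A,B,C,D,E]
After op 6 (rotate(+2)): offset=1, physical=[A,B,C,D,E,e], logical=[B,C,D,E,e,A]
After op 7 (replace(4, 'n')): offset=1, physical=[A,B,C,D,E,n], logical=[B,C,D,E,n,A]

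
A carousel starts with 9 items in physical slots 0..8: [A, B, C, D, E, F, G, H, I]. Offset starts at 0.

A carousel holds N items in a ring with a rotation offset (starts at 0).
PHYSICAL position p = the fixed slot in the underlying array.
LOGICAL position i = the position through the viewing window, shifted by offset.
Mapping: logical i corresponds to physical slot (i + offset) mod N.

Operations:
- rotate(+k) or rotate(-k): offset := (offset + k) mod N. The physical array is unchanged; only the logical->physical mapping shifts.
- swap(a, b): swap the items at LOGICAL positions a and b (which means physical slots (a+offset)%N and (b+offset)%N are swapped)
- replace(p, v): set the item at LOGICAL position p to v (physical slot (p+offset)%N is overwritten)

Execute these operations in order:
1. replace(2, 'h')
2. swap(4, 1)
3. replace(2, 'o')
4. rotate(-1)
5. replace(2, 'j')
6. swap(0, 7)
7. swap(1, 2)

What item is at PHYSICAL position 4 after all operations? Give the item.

After op 1 (replace(2, 'h')): offset=0, physical=[A,B,h,D,E,F,G,H,I], logical=[A,B,h,D,E,F,G,H,I]
After op 2 (swap(4, 1)): offset=0, physical=[A,E,h,D,B,F,G,H,I], logical=[A,E,h,D,B,F,G,H,I]
After op 3 (replace(2, 'o')): offset=0, physical=[A,E,o,D,B,F,G,H,I], logical=[A,E,o,D,B,F,G,H,I]
After op 4 (rotate(-1)): offset=8, physical=[A,E,o,D,B,F,G,H,I], logical=[I,A,E,o,D,B,F,G,H]
After op 5 (replace(2, 'j')): offset=8, physical=[A,j,o,D,B,F,G,H,I], logical=[I,A,j,o,D,B,F,G,H]
After op 6 (swap(0, 7)): offset=8, physical=[A,j,o,D,B,F,I,H,G], logical=[G,A,j,o,D,B,F,I,H]
After op 7 (swap(1, 2)): offset=8, physical=[j,A,o,D,B,F,I,H,G], logical=[G,j,A,o,D,B,F,I,H]

Answer: B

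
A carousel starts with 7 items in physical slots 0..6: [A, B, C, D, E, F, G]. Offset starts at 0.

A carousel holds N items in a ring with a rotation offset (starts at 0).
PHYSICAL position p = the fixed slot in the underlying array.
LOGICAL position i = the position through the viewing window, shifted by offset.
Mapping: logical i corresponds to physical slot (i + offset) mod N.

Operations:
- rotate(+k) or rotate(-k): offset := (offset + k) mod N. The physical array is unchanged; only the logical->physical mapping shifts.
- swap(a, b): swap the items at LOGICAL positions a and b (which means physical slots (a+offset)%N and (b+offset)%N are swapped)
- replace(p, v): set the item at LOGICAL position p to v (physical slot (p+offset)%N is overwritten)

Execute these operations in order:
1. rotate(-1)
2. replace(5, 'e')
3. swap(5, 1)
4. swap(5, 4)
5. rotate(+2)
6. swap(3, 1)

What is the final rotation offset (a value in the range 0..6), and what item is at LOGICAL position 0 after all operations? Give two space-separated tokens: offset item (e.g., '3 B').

Answer: 1 B

Derivation:
After op 1 (rotate(-1)): offset=6, physical=[A,B,C,D,E,F,G], logical=[G,A,B,C,D,E,F]
After op 2 (replace(5, 'e')): offset=6, physical=[A,B,C,D,e,F,G], logical=[G,A,B,C,D,e,F]
After op 3 (swap(5, 1)): offset=6, physical=[e,B,C,D,A,F,G], logical=[G,e,B,C,D,A,F]
After op 4 (swap(5, 4)): offset=6, physical=[e,B,C,A,D,F,G], logical=[G,e,B,C,A,D,F]
After op 5 (rotate(+2)): offset=1, physical=[e,B,C,A,D,F,G], logical=[B,C,A,D,F,G,e]
After op 6 (swap(3, 1)): offset=1, physical=[e,B,D,A,C,F,G], logical=[B,D,A,C,F,G,e]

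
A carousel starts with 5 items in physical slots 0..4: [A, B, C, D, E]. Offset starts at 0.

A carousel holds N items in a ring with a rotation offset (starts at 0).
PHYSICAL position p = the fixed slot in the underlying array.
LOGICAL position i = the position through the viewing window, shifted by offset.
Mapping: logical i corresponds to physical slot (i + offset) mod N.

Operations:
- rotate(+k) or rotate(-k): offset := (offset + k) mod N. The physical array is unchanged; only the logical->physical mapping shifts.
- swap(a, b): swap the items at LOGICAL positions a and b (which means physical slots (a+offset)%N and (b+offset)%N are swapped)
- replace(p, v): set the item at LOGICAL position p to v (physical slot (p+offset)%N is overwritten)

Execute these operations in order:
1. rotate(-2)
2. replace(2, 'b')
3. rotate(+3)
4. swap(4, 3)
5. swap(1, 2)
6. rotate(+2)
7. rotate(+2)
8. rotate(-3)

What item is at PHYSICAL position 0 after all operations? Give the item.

Answer: E

Derivation:
After op 1 (rotate(-2)): offset=3, physical=[A,B,C,D,E], logical=[D,E,A,B,C]
After op 2 (replace(2, 'b')): offset=3, physical=[b,B,C,D,E], logical=[D,E,b,B,C]
After op 3 (rotate(+3)): offset=1, physical=[b,B,C,D,E], logical=[B,C,D,E,b]
After op 4 (swap(4, 3)): offset=1, physical=[E,B,C,D,b], logical=[B,C,D,b,E]
After op 5 (swap(1, 2)): offset=1, physical=[E,B,D,C,b], logical=[B,D,C,b,E]
After op 6 (rotate(+2)): offset=3, physical=[E,B,D,C,b], logical=[C,b,E,B,D]
After op 7 (rotate(+2)): offset=0, physical=[E,B,D,C,b], logical=[E,B,D,C,b]
After op 8 (rotate(-3)): offset=2, physical=[E,B,D,C,b], logical=[D,C,b,E,B]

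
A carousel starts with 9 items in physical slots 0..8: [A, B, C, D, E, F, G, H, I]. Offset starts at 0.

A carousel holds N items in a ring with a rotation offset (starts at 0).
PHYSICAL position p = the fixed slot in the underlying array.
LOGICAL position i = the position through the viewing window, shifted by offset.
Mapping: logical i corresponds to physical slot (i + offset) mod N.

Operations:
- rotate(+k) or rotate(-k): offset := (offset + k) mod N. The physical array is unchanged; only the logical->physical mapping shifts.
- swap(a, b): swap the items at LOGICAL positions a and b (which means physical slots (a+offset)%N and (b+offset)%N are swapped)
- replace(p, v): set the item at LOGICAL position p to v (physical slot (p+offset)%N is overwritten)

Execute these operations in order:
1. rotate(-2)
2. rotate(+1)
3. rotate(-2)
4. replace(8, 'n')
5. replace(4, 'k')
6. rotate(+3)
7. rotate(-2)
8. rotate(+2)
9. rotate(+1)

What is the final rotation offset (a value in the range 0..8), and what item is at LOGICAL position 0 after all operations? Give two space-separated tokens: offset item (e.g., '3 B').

Answer: 1 k

Derivation:
After op 1 (rotate(-2)): offset=7, physical=[A,B,C,D,E,F,G,H,I], logical=[H,I,A,B,C,D,E,F,G]
After op 2 (rotate(+1)): offset=8, physical=[A,B,C,D,E,F,G,H,I], logical=[I,A,B,C,D,E,F,G,H]
After op 3 (rotate(-2)): offset=6, physical=[A,B,C,D,E,F,G,H,I], logical=[G,H,I,A,B,C,D,E,F]
After op 4 (replace(8, 'n')): offset=6, physical=[A,B,C,D,E,n,G,H,I], logical=[G,H,I,A,B,C,D,E,n]
After op 5 (replace(4, 'k')): offset=6, physical=[A,k,C,D,E,n,G,H,I], logical=[G,H,I,A,k,C,D,E,n]
After op 6 (rotate(+3)): offset=0, physical=[A,k,C,D,E,n,G,H,I], logical=[A,k,C,D,E,n,G,H,I]
After op 7 (rotate(-2)): offset=7, physical=[A,k,C,D,E,n,G,H,I], logical=[H,I,A,k,C,D,E,n,G]
After op 8 (rotate(+2)): offset=0, physical=[A,k,C,D,E,n,G,H,I], logical=[A,k,C,D,E,n,G,H,I]
After op 9 (rotate(+1)): offset=1, physical=[A,k,C,D,E,n,G,H,I], logical=[k,C,D,E,n,G,H,I,A]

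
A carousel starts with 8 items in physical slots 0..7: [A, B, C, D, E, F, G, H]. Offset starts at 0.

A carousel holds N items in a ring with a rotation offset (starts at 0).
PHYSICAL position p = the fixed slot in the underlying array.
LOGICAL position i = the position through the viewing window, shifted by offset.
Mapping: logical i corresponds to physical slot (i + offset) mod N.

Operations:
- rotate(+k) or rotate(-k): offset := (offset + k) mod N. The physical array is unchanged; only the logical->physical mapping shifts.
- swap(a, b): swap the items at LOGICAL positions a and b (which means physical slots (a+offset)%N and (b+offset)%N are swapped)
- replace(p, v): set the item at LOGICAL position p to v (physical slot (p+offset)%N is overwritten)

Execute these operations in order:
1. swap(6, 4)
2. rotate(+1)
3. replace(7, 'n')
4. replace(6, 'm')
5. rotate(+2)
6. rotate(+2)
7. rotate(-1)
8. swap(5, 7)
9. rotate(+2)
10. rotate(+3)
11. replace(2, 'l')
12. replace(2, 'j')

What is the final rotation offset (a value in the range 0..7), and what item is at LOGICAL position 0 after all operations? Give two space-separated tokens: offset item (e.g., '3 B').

After op 1 (swap(6, 4)): offset=0, physical=[A,B,C,D,G,F,E,H], logical=[A,B,C,D,G,F,E,H]
After op 2 (rotate(+1)): offset=1, physical=[A,B,C,D,G,F,E,H], logical=[B,C,D,G,F,E,H,A]
After op 3 (replace(7, 'n')): offset=1, physical=[n,B,C,D,G,F,E,H], logical=[B,C,D,G,F,E,H,n]
After op 4 (replace(6, 'm')): offset=1, physical=[n,B,C,D,G,F,E,m], logical=[B,C,D,G,F,E,m,n]
After op 5 (rotate(+2)): offset=3, physical=[n,B,C,D,G,F,E,m], logical=[D,G,F,E,m,n,B,C]
After op 6 (rotate(+2)): offset=5, physical=[n,B,C,D,G,F,E,m], logical=[F,E,m,n,B,C,D,G]
After op 7 (rotate(-1)): offset=4, physical=[n,B,C,D,G,F,E,m], logical=[G,F,E,m,n,B,C,D]
After op 8 (swap(5, 7)): offset=4, physical=[n,D,C,B,G,F,E,m], logical=[G,F,E,m,n,D,C,B]
After op 9 (rotate(+2)): offset=6, physical=[n,D,C,B,G,F,E,m], logical=[E,m,n,D,C,B,G,F]
After op 10 (rotate(+3)): offset=1, physical=[n,D,C,B,G,F,E,m], logical=[D,C,B,G,F,E,m,n]
After op 11 (replace(2, 'l')): offset=1, physical=[n,D,C,l,G,F,E,m], logical=[D,C,l,G,F,E,m,n]
After op 12 (replace(2, 'j')): offset=1, physical=[n,D,C,j,G,F,E,m], logical=[D,C,j,G,F,E,m,n]

Answer: 1 D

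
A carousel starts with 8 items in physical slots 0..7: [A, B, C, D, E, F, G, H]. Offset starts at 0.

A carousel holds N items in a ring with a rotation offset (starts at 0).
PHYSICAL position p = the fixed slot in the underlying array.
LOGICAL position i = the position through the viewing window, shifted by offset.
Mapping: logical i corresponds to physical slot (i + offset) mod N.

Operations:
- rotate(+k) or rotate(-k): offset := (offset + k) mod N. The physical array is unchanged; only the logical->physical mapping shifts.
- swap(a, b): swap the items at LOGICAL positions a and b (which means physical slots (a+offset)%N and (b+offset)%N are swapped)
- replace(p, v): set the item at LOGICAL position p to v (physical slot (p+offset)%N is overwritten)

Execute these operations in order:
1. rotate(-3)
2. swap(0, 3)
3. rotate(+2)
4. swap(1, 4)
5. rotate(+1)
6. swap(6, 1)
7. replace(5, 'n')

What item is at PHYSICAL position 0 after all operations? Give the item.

After op 1 (rotate(-3)): offset=5, physical=[A,B,C,D,E,F,G,H], logical=[F,G,H,A,B,C,D,E]
After op 2 (swap(0, 3)): offset=5, physical=[F,B,C,D,E,A,G,H], logical=[A,G,H,F,B,C,D,E]
After op 3 (rotate(+2)): offset=7, physical=[F,B,C,D,E,A,G,H], logical=[H,F,B,C,D,E,A,G]
After op 4 (swap(1, 4)): offset=7, physical=[D,B,C,F,E,A,G,H], logical=[H,D,B,C,F,E,A,G]
After op 5 (rotate(+1)): offset=0, physical=[D,B,C,F,E,A,G,H], logical=[D,B,C,F,E,A,G,H]
After op 6 (swap(6, 1)): offset=0, physical=[D,G,C,F,E,A,B,H], logical=[D,G,C,F,E,A,B,H]
After op 7 (replace(5, 'n')): offset=0, physical=[D,G,C,F,E,n,B,H], logical=[D,G,C,F,E,n,B,H]

Answer: D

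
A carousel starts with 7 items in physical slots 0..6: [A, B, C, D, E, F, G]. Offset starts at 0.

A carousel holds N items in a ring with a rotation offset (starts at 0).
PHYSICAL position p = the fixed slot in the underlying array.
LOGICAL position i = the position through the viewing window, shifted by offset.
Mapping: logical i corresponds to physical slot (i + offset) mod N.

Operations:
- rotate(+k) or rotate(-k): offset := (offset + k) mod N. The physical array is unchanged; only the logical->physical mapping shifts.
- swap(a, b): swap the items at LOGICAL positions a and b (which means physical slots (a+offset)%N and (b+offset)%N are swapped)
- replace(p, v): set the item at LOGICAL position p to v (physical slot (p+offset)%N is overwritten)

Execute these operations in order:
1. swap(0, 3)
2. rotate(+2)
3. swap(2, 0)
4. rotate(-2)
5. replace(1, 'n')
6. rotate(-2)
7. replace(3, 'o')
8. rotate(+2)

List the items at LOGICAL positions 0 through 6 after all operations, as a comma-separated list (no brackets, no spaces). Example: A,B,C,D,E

Answer: D,o,E,A,C,F,G

Derivation:
After op 1 (swap(0, 3)): offset=0, physical=[D,B,C,A,E,F,G], logical=[D,B,C,A,E,F,G]
After op 2 (rotate(+2)): offset=2, physical=[D,B,C,A,E,F,G], logical=[C,A,E,F,G,D,B]
After op 3 (swap(2, 0)): offset=2, physical=[D,B,E,A,C,F,G], logical=[E,A,C,F,G,D,B]
After op 4 (rotate(-2)): offset=0, physical=[D,B,E,A,C,F,G], logical=[D,B,E,A,C,F,G]
After op 5 (replace(1, 'n')): offset=0, physical=[D,n,E,A,C,F,G], logical=[D,n,E,A,C,F,G]
After op 6 (rotate(-2)): offset=5, physical=[D,n,E,A,C,F,G], logical=[F,G,D,n,E,A,C]
After op 7 (replace(3, 'o')): offset=5, physical=[D,o,E,A,C,F,G], logical=[F,G,D,o,E,A,C]
After op 8 (rotate(+2)): offset=0, physical=[D,o,E,A,C,F,G], logical=[D,o,E,A,C,F,G]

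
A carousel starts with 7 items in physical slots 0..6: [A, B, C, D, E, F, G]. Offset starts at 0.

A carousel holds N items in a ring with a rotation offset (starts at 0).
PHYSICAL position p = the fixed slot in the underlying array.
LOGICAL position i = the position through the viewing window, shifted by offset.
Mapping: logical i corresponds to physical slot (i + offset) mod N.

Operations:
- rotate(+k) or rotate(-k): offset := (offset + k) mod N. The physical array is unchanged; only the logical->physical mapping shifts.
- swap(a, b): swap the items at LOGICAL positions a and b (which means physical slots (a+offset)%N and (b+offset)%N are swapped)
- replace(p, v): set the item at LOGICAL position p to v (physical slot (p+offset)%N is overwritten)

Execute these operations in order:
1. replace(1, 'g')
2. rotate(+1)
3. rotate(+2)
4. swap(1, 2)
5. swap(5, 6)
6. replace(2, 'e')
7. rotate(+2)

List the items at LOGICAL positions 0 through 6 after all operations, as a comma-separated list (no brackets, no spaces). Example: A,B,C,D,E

Answer: e,G,A,C,g,D,F

Derivation:
After op 1 (replace(1, 'g')): offset=0, physical=[A,g,C,D,E,F,G], logical=[A,g,C,D,E,F,G]
After op 2 (rotate(+1)): offset=1, physical=[A,g,C,D,E,F,G], logical=[g,C,D,E,F,G,A]
After op 3 (rotate(+2)): offset=3, physical=[A,g,C,D,E,F,G], logical=[D,E,F,G,A,g,C]
After op 4 (swap(1, 2)): offset=3, physical=[A,g,C,D,F,E,G], logical=[D,F,E,G,A,g,C]
After op 5 (swap(5, 6)): offset=3, physical=[A,C,g,D,F,E,G], logical=[D,F,E,G,A,C,g]
After op 6 (replace(2, 'e')): offset=3, physical=[A,C,g,D,F,e,G], logical=[D,F,e,G,A,C,g]
After op 7 (rotate(+2)): offset=5, physical=[A,C,g,D,F,e,G], logical=[e,G,A,C,g,D,F]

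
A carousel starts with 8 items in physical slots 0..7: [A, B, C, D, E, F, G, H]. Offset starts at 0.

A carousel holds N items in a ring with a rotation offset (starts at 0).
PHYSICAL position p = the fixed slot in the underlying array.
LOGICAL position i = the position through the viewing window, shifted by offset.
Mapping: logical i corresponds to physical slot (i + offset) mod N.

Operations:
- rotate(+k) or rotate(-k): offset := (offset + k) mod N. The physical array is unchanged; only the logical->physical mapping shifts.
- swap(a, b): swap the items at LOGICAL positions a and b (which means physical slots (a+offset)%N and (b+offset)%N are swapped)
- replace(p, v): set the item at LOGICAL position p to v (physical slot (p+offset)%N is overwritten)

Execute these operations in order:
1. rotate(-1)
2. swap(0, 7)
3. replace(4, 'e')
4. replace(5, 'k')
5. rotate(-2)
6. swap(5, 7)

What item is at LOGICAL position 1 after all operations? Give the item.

After op 1 (rotate(-1)): offset=7, physical=[A,B,C,D,E,F,G,H], logical=[H,A,B,C,D,E,F,G]
After op 2 (swap(0, 7)): offset=7, physical=[A,B,C,D,E,F,H,G], logical=[G,A,B,C,D,E,F,H]
After op 3 (replace(4, 'e')): offset=7, physical=[A,B,C,e,E,F,H,G], logical=[G,A,B,C,e,E,F,H]
After op 4 (replace(5, 'k')): offset=7, physical=[A,B,C,e,k,F,H,G], logical=[G,A,B,C,e,k,F,H]
After op 5 (rotate(-2)): offset=5, physical=[A,B,C,e,k,F,H,G], logical=[F,H,G,A,B,C,e,k]
After op 6 (swap(5, 7)): offset=5, physical=[A,B,k,e,C,F,H,G], logical=[F,H,G,A,B,k,e,C]

Answer: H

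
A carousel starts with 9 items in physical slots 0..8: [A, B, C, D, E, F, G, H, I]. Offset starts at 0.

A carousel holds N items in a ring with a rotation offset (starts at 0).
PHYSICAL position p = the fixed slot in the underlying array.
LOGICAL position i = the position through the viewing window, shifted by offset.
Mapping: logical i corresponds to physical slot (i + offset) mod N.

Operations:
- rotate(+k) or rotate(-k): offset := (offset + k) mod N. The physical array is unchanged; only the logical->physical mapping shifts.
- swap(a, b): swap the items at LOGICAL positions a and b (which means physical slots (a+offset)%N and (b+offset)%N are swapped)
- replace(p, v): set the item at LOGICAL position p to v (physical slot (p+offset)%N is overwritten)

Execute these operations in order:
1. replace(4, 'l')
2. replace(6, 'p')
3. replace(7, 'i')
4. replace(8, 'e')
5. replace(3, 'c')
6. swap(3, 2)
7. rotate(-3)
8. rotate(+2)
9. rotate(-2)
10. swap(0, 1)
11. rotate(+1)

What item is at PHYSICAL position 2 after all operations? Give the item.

After op 1 (replace(4, 'l')): offset=0, physical=[A,B,C,D,l,F,G,H,I], logical=[A,B,C,D,l,F,G,H,I]
After op 2 (replace(6, 'p')): offset=0, physical=[A,B,C,D,l,F,p,H,I], logical=[A,B,C,D,l,F,p,H,I]
After op 3 (replace(7, 'i')): offset=0, physical=[A,B,C,D,l,F,p,i,I], logical=[A,B,C,D,l,F,p,i,I]
After op 4 (replace(8, 'e')): offset=0, physical=[A,B,C,D,l,F,p,i,e], logical=[A,B,C,D,l,F,p,i,e]
After op 5 (replace(3, 'c')): offset=0, physical=[A,B,C,c,l,F,p,i,e], logical=[A,B,C,c,l,F,p,i,e]
After op 6 (swap(3, 2)): offset=0, physical=[A,B,c,C,l,F,p,i,e], logical=[A,B,c,C,l,F,p,i,e]
After op 7 (rotate(-3)): offset=6, physical=[A,B,c,C,l,F,p,i,e], logical=[p,i,e,A,B,c,C,l,F]
After op 8 (rotate(+2)): offset=8, physical=[A,B,c,C,l,F,p,i,e], logical=[e,A,B,c,C,l,F,p,i]
After op 9 (rotate(-2)): offset=6, physical=[A,B,c,C,l,F,p,i,e], logical=[p,i,e,A,B,c,C,l,F]
After op 10 (swap(0, 1)): offset=6, physical=[A,B,c,C,l,F,i,p,e], logical=[i,p,e,A,B,c,C,l,F]
After op 11 (rotate(+1)): offset=7, physical=[A,B,c,C,l,F,i,p,e], logical=[p,e,A,B,c,C,l,F,i]

Answer: c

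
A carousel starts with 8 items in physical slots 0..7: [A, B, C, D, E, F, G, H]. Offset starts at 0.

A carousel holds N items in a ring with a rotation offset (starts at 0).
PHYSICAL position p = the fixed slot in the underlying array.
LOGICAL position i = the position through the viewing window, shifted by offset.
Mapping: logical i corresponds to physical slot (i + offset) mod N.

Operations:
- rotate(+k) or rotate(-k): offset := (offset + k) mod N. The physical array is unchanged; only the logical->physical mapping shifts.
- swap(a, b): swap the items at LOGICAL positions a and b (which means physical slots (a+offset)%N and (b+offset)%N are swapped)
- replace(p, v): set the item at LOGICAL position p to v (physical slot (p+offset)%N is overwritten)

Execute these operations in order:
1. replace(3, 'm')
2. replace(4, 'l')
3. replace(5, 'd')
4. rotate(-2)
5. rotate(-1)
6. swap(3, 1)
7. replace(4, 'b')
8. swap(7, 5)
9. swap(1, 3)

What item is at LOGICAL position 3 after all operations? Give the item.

Answer: A

Derivation:
After op 1 (replace(3, 'm')): offset=0, physical=[A,B,C,m,E,F,G,H], logical=[A,B,C,m,E,F,G,H]
After op 2 (replace(4, 'l')): offset=0, physical=[A,B,C,m,l,F,G,H], logical=[A,B,C,m,l,F,G,H]
After op 3 (replace(5, 'd')): offset=0, physical=[A,B,C,m,l,d,G,H], logical=[A,B,C,m,l,d,G,H]
After op 4 (rotate(-2)): offset=6, physical=[A,B,C,m,l,d,G,H], logical=[G,H,A,B,C,m,l,d]
After op 5 (rotate(-1)): offset=5, physical=[A,B,C,m,l,d,G,H], logical=[d,G,H,A,B,C,m,l]
After op 6 (swap(3, 1)): offset=5, physical=[G,B,C,m,l,d,A,H], logical=[d,A,H,G,B,C,m,l]
After op 7 (replace(4, 'b')): offset=5, physical=[G,b,C,m,l,d,A,H], logical=[d,A,H,G,b,C,m,l]
After op 8 (swap(7, 5)): offset=5, physical=[G,b,l,m,C,d,A,H], logical=[d,A,H,G,b,l,m,C]
After op 9 (swap(1, 3)): offset=5, physical=[A,b,l,m,C,d,G,H], logical=[d,G,H,A,b,l,m,C]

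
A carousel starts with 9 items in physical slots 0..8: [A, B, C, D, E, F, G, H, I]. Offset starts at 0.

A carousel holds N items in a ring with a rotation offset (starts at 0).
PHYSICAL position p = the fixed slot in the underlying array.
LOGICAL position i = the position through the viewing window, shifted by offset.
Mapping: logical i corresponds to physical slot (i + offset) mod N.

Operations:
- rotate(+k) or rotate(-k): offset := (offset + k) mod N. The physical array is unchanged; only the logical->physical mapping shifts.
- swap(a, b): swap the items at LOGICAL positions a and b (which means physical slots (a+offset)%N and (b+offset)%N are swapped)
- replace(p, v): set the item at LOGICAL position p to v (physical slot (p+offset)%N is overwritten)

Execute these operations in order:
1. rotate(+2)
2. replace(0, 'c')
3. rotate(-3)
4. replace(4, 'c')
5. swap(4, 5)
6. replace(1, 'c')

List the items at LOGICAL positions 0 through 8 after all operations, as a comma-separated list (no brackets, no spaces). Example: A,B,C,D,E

After op 1 (rotate(+2)): offset=2, physical=[A,B,C,D,E,F,G,H,I], logical=[C,D,E,F,G,H,I,A,B]
After op 2 (replace(0, 'c')): offset=2, physical=[A,B,c,D,E,F,G,H,I], logical=[c,D,E,F,G,H,I,A,B]
After op 3 (rotate(-3)): offset=8, physical=[A,B,c,D,E,F,G,H,I], logical=[I,A,B,c,D,E,F,G,H]
After op 4 (replace(4, 'c')): offset=8, physical=[A,B,c,c,E,F,G,H,I], logical=[I,A,B,c,c,E,F,G,H]
After op 5 (swap(4, 5)): offset=8, physical=[A,B,c,E,c,F,G,H,I], logical=[I,A,B,c,E,c,F,G,H]
After op 6 (replace(1, 'c')): offset=8, physical=[c,B,c,E,c,F,G,H,I], logical=[I,c,B,c,E,c,F,G,H]

Answer: I,c,B,c,E,c,F,G,H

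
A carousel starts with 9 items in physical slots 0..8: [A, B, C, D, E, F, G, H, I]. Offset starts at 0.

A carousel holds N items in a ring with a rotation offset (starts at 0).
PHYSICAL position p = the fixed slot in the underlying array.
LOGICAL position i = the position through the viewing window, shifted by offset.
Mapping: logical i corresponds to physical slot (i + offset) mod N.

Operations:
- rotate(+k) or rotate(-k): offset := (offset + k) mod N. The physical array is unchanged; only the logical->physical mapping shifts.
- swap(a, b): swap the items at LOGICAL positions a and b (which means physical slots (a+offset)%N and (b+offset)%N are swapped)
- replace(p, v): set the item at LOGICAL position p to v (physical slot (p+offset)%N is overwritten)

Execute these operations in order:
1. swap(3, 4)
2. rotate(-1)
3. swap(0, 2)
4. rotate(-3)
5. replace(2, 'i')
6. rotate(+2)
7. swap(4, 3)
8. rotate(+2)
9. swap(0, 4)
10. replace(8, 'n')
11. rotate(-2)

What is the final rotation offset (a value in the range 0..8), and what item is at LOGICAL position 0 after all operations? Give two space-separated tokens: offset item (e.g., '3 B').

Answer: 7 i

Derivation:
After op 1 (swap(3, 4)): offset=0, physical=[A,B,C,E,D,F,G,H,I], logical=[A,B,C,E,D,F,G,H,I]
After op 2 (rotate(-1)): offset=8, physical=[A,B,C,E,D,F,G,H,I], logical=[I,A,B,C,E,D,F,G,H]
After op 3 (swap(0, 2)): offset=8, physical=[A,I,C,E,D,F,G,H,B], logical=[B,A,I,C,E,D,F,G,H]
After op 4 (rotate(-3)): offset=5, physical=[A,I,C,E,D,F,G,H,B], logical=[F,G,H,B,A,I,C,E,D]
After op 5 (replace(2, 'i')): offset=5, physical=[A,I,C,E,D,F,G,i,B], logical=[F,G,i,B,A,I,C,E,D]
After op 6 (rotate(+2)): offset=7, physical=[A,I,C,E,D,F,G,i,B], logical=[i,B,A,I,C,E,D,F,G]
After op 7 (swap(4, 3)): offset=7, physical=[A,C,I,E,D,F,G,i,B], logical=[i,B,A,C,I,E,D,F,G]
After op 8 (rotate(+2)): offset=0, physical=[A,C,I,E,D,F,G,i,B], logical=[A,C,I,E,D,F,G,i,B]
After op 9 (swap(0, 4)): offset=0, physical=[D,C,I,E,A,F,G,i,B], logical=[D,C,I,E,A,F,G,i,B]
After op 10 (replace(8, 'n')): offset=0, physical=[D,C,I,E,A,F,G,i,n], logical=[D,C,I,E,A,F,G,i,n]
After op 11 (rotate(-2)): offset=7, physical=[D,C,I,E,A,F,G,i,n], logical=[i,n,D,C,I,E,A,F,G]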